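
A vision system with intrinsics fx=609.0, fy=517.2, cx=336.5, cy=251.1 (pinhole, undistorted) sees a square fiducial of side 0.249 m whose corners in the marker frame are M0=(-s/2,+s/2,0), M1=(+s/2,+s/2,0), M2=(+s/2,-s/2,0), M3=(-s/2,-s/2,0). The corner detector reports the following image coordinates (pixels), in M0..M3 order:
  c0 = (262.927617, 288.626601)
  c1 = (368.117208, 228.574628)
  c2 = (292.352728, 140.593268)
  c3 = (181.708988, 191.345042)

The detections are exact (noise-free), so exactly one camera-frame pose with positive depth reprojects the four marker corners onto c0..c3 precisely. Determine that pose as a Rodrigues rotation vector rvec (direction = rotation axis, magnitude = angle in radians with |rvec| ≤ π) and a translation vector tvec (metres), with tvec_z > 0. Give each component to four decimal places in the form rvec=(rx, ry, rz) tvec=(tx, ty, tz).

Intrinsics K: fx=609.0, fy=517.2, cx=336.5, cy=251.1
Marker side s = 0.249 m; corners in marker frame (Z=0):
  M0 = (-0.1245, +0.1245, 0)
  M1 = (+0.1245, +0.1245, 0)
  M2 = (+0.1245, -0.1245, 0)
  M3 = (-0.1245, -0.1245, 0)
Detected image corners:
  c0 = (262.927617, 288.626601) px
  c1 = (368.117208, 228.574628) px
  c2 = (292.352728, 140.593268) px
  c3 = (181.708988, 191.345042) px
Planar DLT: solve 8×8 A·h = b for H (H[2,2]=1):
  H  [+534.48683 +297.34407 +278.42507]
  H  [-144.74441 +357.80598 +210.66125]
  H  [+0.36558 -0.06292 +1.00000]
B = K⁻¹H; ‖b₁‖=0.894045, ‖b₂‖=0.894045; λ = 2/(‖b₁‖+‖b₂‖) = 1.118512, sign → tz>0 ⇒ λ=+1.118512
r₁ = λ·B[:,0] = (+0.75572,-0.51155,+0.40890); r₂ = λ·B[:,1] = (+0.58500,+0.80797,-0.07038)
r₃ = r₁×r₂ = (-0.29438,+0.29240,+0.90986); SVD([r₁ r₂ r₃]) → R = UVᵀ:
  R  [+0.75572 +0.58500 -0.29438]
  R  [-0.51155 +0.80797 +0.29240]
  R  [+0.40890 -0.07038 +0.90986]
t = (-0.10666, -0.08745, +1.11851) m
tr R = 2.473552; θ = arccos((tr R − 1)/2) = 0.742507 rad = 42.543°
axis k = ((R−Rᵀ)₃₂, (R−Rᵀ)₁₃, (R−Rᵀ)₂₁) / (2 sinθ) = (-0.268274, -0.520074, -0.810896)
rvec = θ·k = (-0.199196, -0.386159, -0.602096)

rvec=(-0.1992, -0.3862, -0.6021) tvec=(-0.1067, -0.0875, 1.1185)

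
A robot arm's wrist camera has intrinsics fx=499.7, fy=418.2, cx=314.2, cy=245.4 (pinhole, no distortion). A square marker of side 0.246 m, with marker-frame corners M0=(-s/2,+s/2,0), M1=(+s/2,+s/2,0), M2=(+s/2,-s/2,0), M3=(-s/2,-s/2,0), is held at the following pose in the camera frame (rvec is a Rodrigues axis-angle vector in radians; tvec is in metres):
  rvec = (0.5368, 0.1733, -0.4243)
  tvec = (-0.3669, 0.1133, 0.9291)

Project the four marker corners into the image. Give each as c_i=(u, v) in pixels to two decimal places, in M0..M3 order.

c0=(106.14, 348.53) c1=(207.78, 318.38) c2=(129.88, 233.17) c3=(21.28, 273.28)

Intrinsics K: fx=499.7, fy=418.2, cx=314.2, cy=245.4
Marker side s = 0.246 m; corners in marker frame (Z=0):
  M0 = (-0.1230, +0.1230, 0)
  M1 = (+0.1230, +0.1230, 0)
  M2 = (+0.1230, -0.1230, 0)
  M3 = (-0.1230, -0.1230, 0)
rvec = (0.5368, 0.1733, -0.4243), |rvec| = θ = 0.70585 rad = 40.442°
Rodrigues: sinθ=0.64868, 1−cosθ=0.23894; R = I + sinθ·[k]× + (1−cosθ)·[k]×²:
    [+0.89926 +0.43455 +0.05003]
    [-0.34532 +0.77547 -0.52859]
    [-0.26850 +0.45806 +0.84740]
t = (-0.3669, 0.1133, 0.9291) m
M0: Pc = R·M0+t = (-0.42406, +0.25116, +1.01847); u = 499.7·(-0.42406)/1.01847 + 314.2 = 106.1398, v = 418.2·(+0.25116)/1.01847 + 245.4 = 348.5294
M1: Pc = R·M1+t = (-0.20284, +0.16621, +0.95242); u = 499.7·(-0.20284)/0.95242 + 314.2 = 207.7759, v = 418.2·(+0.16621)/0.95242 + 245.4 = 318.3809
M2: Pc = R·M2+t = (-0.30974, -0.02456, +0.83973); u = 499.7·(-0.30974)/0.83973 + 314.2 = 129.8826, v = 418.2·(-0.02456)/0.83973 + 245.4 = 233.1703
M3: Pc = R·M3+t = (-0.53096, +0.06039, +0.90578); u = 499.7·(-0.53096)/0.90578 + 314.2 = 21.2826, v = 418.2·(+0.06039)/0.90578 + 245.4 = 273.2830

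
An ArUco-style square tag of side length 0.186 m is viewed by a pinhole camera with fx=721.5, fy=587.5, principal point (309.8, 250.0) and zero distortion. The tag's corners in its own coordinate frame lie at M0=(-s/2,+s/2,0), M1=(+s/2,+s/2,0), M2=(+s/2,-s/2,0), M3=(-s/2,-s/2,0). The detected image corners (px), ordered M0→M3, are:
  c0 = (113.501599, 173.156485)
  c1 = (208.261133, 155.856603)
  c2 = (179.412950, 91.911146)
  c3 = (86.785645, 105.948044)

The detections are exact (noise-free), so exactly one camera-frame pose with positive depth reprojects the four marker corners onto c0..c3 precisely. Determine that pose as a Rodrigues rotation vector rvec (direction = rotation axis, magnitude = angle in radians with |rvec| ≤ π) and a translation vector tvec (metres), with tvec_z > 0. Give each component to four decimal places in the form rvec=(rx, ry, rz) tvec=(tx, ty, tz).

Intrinsics K: fx=721.5, fy=587.5, cx=309.8, cy=250.0
Marker side s = 0.186 m; corners in marker frame (Z=0):
  M0 = (-0.0930, +0.0930, 0)
  M1 = (+0.0930, +0.0930, 0)
  M2 = (+0.0930, -0.0930, 0)
  M3 = (-0.0930, -0.0930, 0)
Detected image corners:
  c0 = (113.501599, 173.156485) px
  c1 = (208.261133, 155.856603) px
  c2 = (179.412950, 91.911146) px
  c3 = (86.785645, 105.948044) px
Planar DLT: solve 8×8 A·h = b for H (H[2,2]=1):
  H  [+536.33564 +121.80138 +147.71648]
  H  [-54.77540 +327.57581 +130.98166]
  H  [+0.22252 -0.18833 +1.00000]
B = K⁻¹H; ‖b₁‖=0.710279, ‖b₂‖=0.710278; λ = 2/(‖b₁‖+‖b₂‖) = 1.407898, sign → tz>0 ⇒ λ=+1.407898
r₁ = λ·B[:,0] = (+0.91206,-0.26458,+0.31328); r₂ = λ·B[:,1] = (+0.35153,+0.89784,-0.26515)
r₃ = r₁×r₂ = (-0.21112,+0.35196,+0.91189); SVD([r₁ r₂ r₃]) → R = UVᵀ:
  R  [+0.91206 +0.35153 -0.21112]
  R  [-0.26458 +0.89784 +0.35196]
  R  [+0.31328 -0.26515 +0.91189]
t = (-0.31628, -0.28522, +1.40790) m
tr R = 2.721794; θ = arccos((tr R − 1)/2) = 0.533766 rad = 30.583°
axis k = ((R−Rᵀ)₃₂, (R−Rᵀ)₁₃, (R−Rᵀ)₂₁) / (2 sinθ) = (-0.606470, -0.515358, -0.605475)
rvec = θ·k = (-0.323713, -0.275081, -0.323182)

rvec=(-0.3237, -0.2751, -0.3232) tvec=(-0.3163, -0.2852, 1.4079)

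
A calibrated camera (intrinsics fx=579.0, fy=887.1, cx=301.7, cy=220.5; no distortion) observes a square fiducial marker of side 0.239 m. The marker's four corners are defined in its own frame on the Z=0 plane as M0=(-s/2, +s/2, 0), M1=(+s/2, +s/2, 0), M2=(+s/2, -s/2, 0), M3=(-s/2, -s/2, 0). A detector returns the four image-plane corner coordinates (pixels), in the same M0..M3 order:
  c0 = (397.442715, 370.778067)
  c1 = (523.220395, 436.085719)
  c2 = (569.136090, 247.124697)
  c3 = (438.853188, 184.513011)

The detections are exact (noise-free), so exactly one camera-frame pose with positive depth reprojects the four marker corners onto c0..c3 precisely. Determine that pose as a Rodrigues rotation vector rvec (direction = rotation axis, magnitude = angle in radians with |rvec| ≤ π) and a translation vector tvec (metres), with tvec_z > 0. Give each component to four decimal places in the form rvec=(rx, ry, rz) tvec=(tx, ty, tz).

rvec=(0.1034, 0.1227, 0.3085) tvec=(0.3276, 0.1073, 1.0573)

Intrinsics K: fx=579.0, fy=887.1, cx=301.7, cy=220.5
Marker side s = 0.239 m; corners in marker frame (Z=0):
  M0 = (-0.1195, +0.1195, 0)
  M1 = (+0.1195, +0.1195, 0)
  M2 = (+0.1195, -0.1195, 0)
  M3 = (-0.1195, -0.1195, 0)
Detected image corners:
  c0 = (397.442715, 370.778067) px
  c1 = (523.220395, 436.085719) px
  c2 = (569.136090, 247.124697) px
  c3 = (438.853188, 184.513011) px
Planar DLT: solve 8×8 A·h = b for H (H[2,2]=1):
  H  [+487.91238 -127.83991 +481.11090]
  H  [+237.09046 +820.07665 +310.52034]
  H  [-0.09883 +0.11353 +1.00000]
B = K⁻¹H; ‖b₁‖=0.945772, ‖b₂‖=0.945772; λ = 2/(‖b₁‖+‖b₂‖) = 1.057337, sign → tz>0 ⇒ λ=+1.057337
r₁ = λ·B[:,0] = (+0.94545,+0.30856,-0.10449); r₂ = λ·B[:,1] = (-0.29600,+0.94761,+0.12004)
r₃ = r₁×r₂ = (+0.13606,-0.08256,+0.98725); SVD([r₁ r₂ r₃]) → R = UVᵀ:
  R  [+0.94545 -0.29600 +0.13606]
  R  [+0.30856 +0.94761 -0.08256]
  R  [-0.10449 +0.12004 +0.98725]
t = (+0.32763, +0.10730, +1.05734) m
tr R = 2.880316; θ = arccos((tr R − 1)/2) = 0.347702 rad = 19.922°
axis k = ((R−Rᵀ)₃₂, (R−Rᵀ)₁₃, (R−Rᵀ)₂₁) / (2 sinθ) = (+0.297292, +0.352990, +0.887139)
rvec = θ·k = (+0.103369, +0.122736, +0.308460)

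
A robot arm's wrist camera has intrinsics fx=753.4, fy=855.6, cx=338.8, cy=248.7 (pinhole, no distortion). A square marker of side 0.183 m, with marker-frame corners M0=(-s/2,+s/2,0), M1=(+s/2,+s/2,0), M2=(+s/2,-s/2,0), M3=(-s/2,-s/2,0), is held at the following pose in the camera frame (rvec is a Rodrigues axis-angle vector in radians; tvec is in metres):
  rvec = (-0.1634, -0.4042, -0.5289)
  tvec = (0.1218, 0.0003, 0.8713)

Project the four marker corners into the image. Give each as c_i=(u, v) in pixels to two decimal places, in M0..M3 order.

Intrinsics K: fx=753.4, fy=855.6, cx=338.8, cy=248.7
Marker side s = 0.183 m; corners in marker frame (Z=0):
  M0 = (-0.0915, +0.0915, 0)
  M1 = (+0.0915, +0.0915, 0)
  M2 = (+0.0915, -0.0915, 0)
  M3 = (-0.0915, -0.0915, 0)
rvec = (-0.1634, -0.4042, -0.5289), |rvec| = θ = 0.68543 rad = 39.272°
Rodrigues: sinθ=0.63300, 1−cosθ=0.22585; R = I + sinθ·[k]× + (1−cosθ)·[k]×²:
    [+0.78698 +0.52020 -0.33174]
    [-0.45670 +0.85269 +0.25367]
    [+0.41483 -0.04813 +0.90862]
t = (0.1218, 0.0003, 0.8713) m
M0: Pc = R·M0+t = (+0.09739, +0.12011, +0.82894); u = 753.4·(+0.09739)/0.82894 + 338.8 = 427.3144, v = 855.6·(+0.12011)/0.82894 + 248.7 = 372.6719
M1: Pc = R·M1+t = (+0.24141, +0.03653, +0.90485); u = 753.4·(+0.24141)/0.90485 + 338.8 = 539.8007, v = 855.6·(+0.03653)/0.90485 + 248.7 = 283.2445
M2: Pc = R·M2+t = (+0.14621, -0.11951, +0.91366); u = 753.4·(+0.14621)/0.91366 + 338.8 = 459.3646, v = 855.6·(-0.11951)/0.91366 + 248.7 = 136.7857
M3: Pc = R·M3+t = (+0.00219, -0.03593, +0.83775); u = 753.4·(+0.00219)/0.83775 + 338.8 = 340.7721, v = 855.6·(-0.03593)/0.83775 + 248.7 = 212.0011

c0=(427.31, 372.67) c1=(539.80, 283.24) c2=(459.36, 136.79) c3=(340.77, 212.00)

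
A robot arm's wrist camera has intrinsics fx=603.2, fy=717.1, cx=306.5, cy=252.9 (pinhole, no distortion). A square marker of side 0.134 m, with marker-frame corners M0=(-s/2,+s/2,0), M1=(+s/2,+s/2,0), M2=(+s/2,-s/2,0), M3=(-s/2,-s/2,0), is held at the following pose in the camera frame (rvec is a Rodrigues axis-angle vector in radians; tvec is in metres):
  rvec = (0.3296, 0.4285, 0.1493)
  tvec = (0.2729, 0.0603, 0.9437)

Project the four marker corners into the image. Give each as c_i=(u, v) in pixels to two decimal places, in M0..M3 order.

Intrinsics K: fx=603.2, fy=717.1, cx=306.5, cy=252.9
Marker side s = 0.134 m; corners in marker frame (Z=0):
  M0 = (-0.0670, +0.0670, 0)
  M1 = (+0.0670, +0.0670, 0)
  M2 = (+0.0670, -0.0670, 0)
  M3 = (-0.0670, -0.0670, 0)
rvec = (0.3296, 0.4285, 0.1493), |rvec| = θ = 0.56084 rad = 32.134°
Rodrigues: sinθ=0.53190, 1−cosθ=0.15319; R = I + sinθ·[k]× + (1−cosθ)·[k]×²:
    [+0.89972 -0.07281 +0.43035]
    [+0.21038 +0.93623 -0.28143]
    [-0.38242 +0.34375 +0.85767]
t = (0.2729, 0.0603, 0.9437) m
M0: Pc = R·M0+t = (+0.20774, +0.10893, +0.99235); u = 603.2·(+0.20774)/0.99235 + 306.5 = 432.7747, v = 717.1·(+0.10893)/0.99235 + 252.9 = 331.6172
M1: Pc = R·M1+t = (+0.32830, +0.13712, +0.94111); u = 603.2·(+0.32830)/0.94111 + 306.5 = 516.9244, v = 717.1·(+0.13712)/0.94111 + 252.9 = 357.3842
M2: Pc = R·M2+t = (+0.33806, +0.01167, +0.89505); u = 603.2·(+0.33806)/0.89505 + 306.5 = 534.3289, v = 717.1·(+0.01167)/0.89505 + 252.9 = 262.2481
M3: Pc = R·M3+t = (+0.21750, -0.01652, +0.94629); u = 603.2·(+0.21750)/0.94629 + 306.5 = 445.1405, v = 717.1·(-0.01652)/0.94629 + 252.9 = 240.3787

c0=(432.77, 331.62) c1=(516.92, 357.38) c2=(534.33, 262.25) c3=(445.14, 240.38)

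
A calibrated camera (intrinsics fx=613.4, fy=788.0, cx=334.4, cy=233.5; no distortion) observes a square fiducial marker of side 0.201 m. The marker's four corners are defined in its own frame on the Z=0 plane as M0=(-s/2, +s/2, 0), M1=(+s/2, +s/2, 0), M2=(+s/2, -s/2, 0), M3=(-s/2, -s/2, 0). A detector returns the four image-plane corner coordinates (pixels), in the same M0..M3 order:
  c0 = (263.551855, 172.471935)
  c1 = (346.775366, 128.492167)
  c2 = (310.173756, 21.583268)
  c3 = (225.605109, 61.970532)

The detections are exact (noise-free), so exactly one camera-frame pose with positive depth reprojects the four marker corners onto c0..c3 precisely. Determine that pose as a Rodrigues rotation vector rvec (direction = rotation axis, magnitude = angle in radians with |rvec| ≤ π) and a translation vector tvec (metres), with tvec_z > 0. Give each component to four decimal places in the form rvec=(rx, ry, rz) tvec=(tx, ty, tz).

Intrinsics K: fx=613.4, fy=788.0, cx=334.4, cy=233.5
Marker side s = 0.201 m; corners in marker frame (Z=0):
  M0 = (-0.1005, +0.1005, 0)
  M1 = (+0.1005, +0.1005, 0)
  M2 = (+0.1005, -0.1005, 0)
  M3 = (-0.1005, -0.1005, 0)
Detected image corners:
  c0 = (263.551855, 172.471935) px
  c1 = (346.775366, 128.492167) px
  c2 = (310.173756, 21.583268) px
  c3 = (225.605109, 61.970532) px
Planar DLT: solve 8×8 A·h = b for H (H[2,2]=1):
  H  [+465.13896 +187.02956 +287.23978]
  H  [-193.85414 +541.22285 +95.80754]
  H  [+0.16664 +0.00573 +1.00000]
B = K⁻¹H; ‖b₁‖=0.748674, ‖b₂‖=0.748674; λ = 2/(‖b₁‖+‖b₂‖) = 1.335695, sign → tz>0 ⇒ λ=+1.335695
r₁ = λ·B[:,0] = (+0.89151,-0.39455,+0.22258); r₂ = λ·B[:,1] = (+0.40309,+0.91513,+0.00765)
r₃ = r₁×r₂ = (-0.20671,+0.08290,+0.97488); SVD([r₁ r₂ r₃]) → R = UVᵀ:
  R  [+0.89151 +0.40309 -0.20671]
  R  [-0.39455 +0.91513 +0.08290]
  R  [+0.22258 +0.00765 +0.97488]
t = (-0.10269, -0.23339, +1.33569) m
tr R = 2.781522; θ = arccos((tr R − 1)/2) = 0.471780 rad = 27.031°
axis k = ((R−Rᵀ)₃₂, (R−Rᵀ)₁₃, (R−Rᵀ)₂₁) / (2 sinθ) = (-0.082781, -0.472301, -0.877541)
rvec = θ·k = (-0.039054, -0.222822, -0.414006)

rvec=(-0.0391, -0.2228, -0.4140) tvec=(-0.1027, -0.2334, 1.3357)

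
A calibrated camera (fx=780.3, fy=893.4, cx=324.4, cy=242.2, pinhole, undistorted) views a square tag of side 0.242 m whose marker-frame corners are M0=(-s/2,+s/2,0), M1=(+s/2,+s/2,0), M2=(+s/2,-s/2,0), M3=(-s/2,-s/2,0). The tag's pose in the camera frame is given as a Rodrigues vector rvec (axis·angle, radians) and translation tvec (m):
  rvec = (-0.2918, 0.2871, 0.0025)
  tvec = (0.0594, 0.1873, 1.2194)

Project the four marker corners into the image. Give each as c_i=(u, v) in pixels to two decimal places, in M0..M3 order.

Intrinsics K: fx=780.3, fy=893.4, cx=324.4, cy=242.2
Marker side s = 0.242 m; corners in marker frame (Z=0):
  M0 = (-0.1210, +0.1210, 0)
  M1 = (+0.1210, +0.1210, 0)
  M2 = (+0.1210, -0.1210, 0)
  M3 = (-0.1210, -0.1210, 0)
rvec = (-0.2918, 0.2871, 0.0025), |rvec| = θ = 0.40937 rad = 23.455°
Rodrigues: sinθ=0.39803, 1−cosθ=0.08263; R = I + sinθ·[k]× + (1−cosθ)·[k]×²:
    [+0.95936 -0.04374 +0.27879]
    [-0.03888 +0.95801 +0.28407]
    [-0.27951 -0.28336 +0.91738]
t = (0.0594, 0.1873, 1.2194) m
M0: Pc = R·M0+t = (-0.06197, +0.30792, +1.21893); u = 780.3·(-0.06197)/1.21893 + 324.4 = 284.7272, v = 893.4·(+0.30792)/1.21893 + 242.2 = 467.8883
M1: Pc = R·M1+t = (+0.17019, +0.29852, +1.15129); u = 780.3·(+0.17019)/1.15129 + 324.4 = 439.7479, v = 893.4·(+0.29852)/1.15129 + 242.2 = 473.8475
M2: Pc = R·M2+t = (+0.18077, +0.06668, +1.21987); u = 780.3·(+0.18077)/1.21987 + 324.4 = 440.0341, v = 893.4·(+0.06668)/1.21987 + 242.2 = 291.0321
M3: Pc = R·M3+t = (-0.05139, +0.07608, +1.28751); u = 780.3·(-0.05139)/1.28751 + 324.4 = 293.2549, v = 893.4·(+0.07608)/1.28751 + 242.2 = 294.9947

c0=(284.73, 467.89) c1=(439.75, 473.85) c2=(440.03, 291.03) c3=(293.25, 294.99)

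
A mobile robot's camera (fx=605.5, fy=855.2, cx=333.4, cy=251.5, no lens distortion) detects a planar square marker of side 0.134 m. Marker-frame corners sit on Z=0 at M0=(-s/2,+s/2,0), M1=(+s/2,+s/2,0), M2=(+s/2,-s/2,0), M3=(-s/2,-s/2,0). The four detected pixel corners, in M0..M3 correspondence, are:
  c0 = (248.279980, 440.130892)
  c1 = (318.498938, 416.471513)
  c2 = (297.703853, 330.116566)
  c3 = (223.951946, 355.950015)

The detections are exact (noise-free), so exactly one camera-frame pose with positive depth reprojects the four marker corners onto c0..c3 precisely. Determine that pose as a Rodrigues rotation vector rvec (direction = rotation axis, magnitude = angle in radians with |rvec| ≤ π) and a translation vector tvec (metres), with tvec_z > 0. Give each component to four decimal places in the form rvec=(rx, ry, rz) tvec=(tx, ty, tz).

rvec=(0.4446, 0.0271, -0.2634) tvec=(-0.1091, 0.1709, 1.0797)

Intrinsics K: fx=605.5, fy=855.2, cx=333.4, cy=251.5
Marker side s = 0.134 m; corners in marker frame (Z=0):
  M0 = (-0.0670, +0.0670, 0)
  M1 = (+0.0670, +0.0670, 0)
  M2 = (+0.0670, -0.0670, 0)
  M3 = (-0.0670, -0.0670, 0)
Detected image corners:
  c0 = (248.279980, 440.130892) px
  c1 = (318.498938, 416.471513) px
  c2 = (297.703853, 330.116566) px
  c3 = (223.951946, 355.950015) px
Planar DLT: solve 8×8 A·h = b for H (H[2,2]=1):
  H  [+515.91348 +274.66501 +272.21810]
  H  [-214.15053 +786.84461 +386.84619]
  H  [-0.07698 +0.39039 +1.00000]
B = K⁻¹H; ‖b₁‖=0.926182, ‖b₂‖=0.926182; λ = 2/(‖b₁‖+‖b₂‖) = 1.079702, sign → tz>0 ⇒ λ=+1.079702
r₁ = λ·B[:,0] = (+0.96572,-0.24593,-0.08311); r₂ = λ·B[:,1] = (+0.25769,+0.86945,+0.42150)
r₃ = r₁×r₂ = (-0.03139,-0.42847,+0.90301); SVD([r₁ r₂ r₃]) → R = UVᵀ:
  R  [+0.96572 +0.25769 -0.03139]
  R  [-0.24593 +0.86945 -0.42847]
  R  [-0.08311 +0.42150 +0.90301]
t = (-0.10910, +0.17088, +1.07970) m
tr R = 2.738177; θ = arccos((tr R − 1)/2) = 0.517440 rad = 29.647°
axis k = ((R−Rᵀ)₃₂, (R−Rᵀ)₁₃, (R−Rᵀ)₂₁) / (2 sinθ) = (+0.859148, +0.052277, -0.509051)
rvec = θ·k = (+0.444557, +0.027050, -0.263403)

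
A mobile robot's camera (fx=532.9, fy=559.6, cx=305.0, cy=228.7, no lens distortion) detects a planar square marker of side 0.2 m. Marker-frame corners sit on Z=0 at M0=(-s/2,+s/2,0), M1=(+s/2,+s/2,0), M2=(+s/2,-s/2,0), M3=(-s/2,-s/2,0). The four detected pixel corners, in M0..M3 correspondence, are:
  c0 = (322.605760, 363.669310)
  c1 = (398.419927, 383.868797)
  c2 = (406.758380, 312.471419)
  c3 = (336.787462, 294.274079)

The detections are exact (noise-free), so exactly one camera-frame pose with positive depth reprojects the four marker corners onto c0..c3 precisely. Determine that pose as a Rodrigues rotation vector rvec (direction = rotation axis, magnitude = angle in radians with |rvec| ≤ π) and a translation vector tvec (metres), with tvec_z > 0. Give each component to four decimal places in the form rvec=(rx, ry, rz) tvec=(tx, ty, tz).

Intrinsics K: fx=532.9, fy=559.6, cx=305.0, cy=228.7
Marker side s = 0.2 m; corners in marker frame (Z=0):
  M0 = (-0.1000, +0.1000, 0)
  M1 = (+0.1000, +0.1000, 0)
  M2 = (+0.1000, -0.1000, 0)
  M3 = (-0.1000, -0.1000, 0)
Detected image corners:
  c0 = (322.605760, 363.669310) px
  c1 = (398.419927, 383.868797) px
  c2 = (406.758380, 312.471419) px
  c3 = (336.787462, 294.274079) px
Planar DLT: solve 8×8 A·h = b for H (H[2,2]=1):
  H  [+352.31228 -204.88655 +366.25624]
  H  [+85.10156 +214.61132 +337.11265]
  H  [-0.03157 -0.40569 +1.00000]
B = K⁻¹H; ‖b₁‖=0.699651, ‖b₂‖=0.699651; λ = 2/(‖b₁‖+‖b₂‖) = 1.429284, sign → tz>0 ⇒ λ=+1.429284
r₁ = λ·B[:,0] = (+0.97075,+0.23580,-0.04512); r₂ = λ·B[:,1] = (-0.21766,+0.78512,-0.57984)
r₃ = r₁×r₂ = (-0.10130,+0.57271,+0.81348); SVD([r₁ r₂ r₃]) → R = UVᵀ:
  R  [+0.97075 -0.21766 -0.10130]
  R  [+0.23580 +0.78512 +0.57271]
  R  [-0.04512 -0.57984 +0.81348]
t = (+0.16429, +0.27690, +1.42928) m
tr R = 2.569347; θ = arccos((tr R − 1)/2) = 0.668627 rad = 38.310°
axis k = ((R−Rᵀ)₃₂, (R−Rᵀ)₁₃, (R−Rᵀ)₂₁) / (2 sinθ) = (-0.929612, -0.045318, +0.365742)
rvec = θ·k = (-0.621564, -0.030301, +0.244545)

rvec=(-0.6216, -0.0303, 0.2445) tvec=(0.1643, 0.2769, 1.4293)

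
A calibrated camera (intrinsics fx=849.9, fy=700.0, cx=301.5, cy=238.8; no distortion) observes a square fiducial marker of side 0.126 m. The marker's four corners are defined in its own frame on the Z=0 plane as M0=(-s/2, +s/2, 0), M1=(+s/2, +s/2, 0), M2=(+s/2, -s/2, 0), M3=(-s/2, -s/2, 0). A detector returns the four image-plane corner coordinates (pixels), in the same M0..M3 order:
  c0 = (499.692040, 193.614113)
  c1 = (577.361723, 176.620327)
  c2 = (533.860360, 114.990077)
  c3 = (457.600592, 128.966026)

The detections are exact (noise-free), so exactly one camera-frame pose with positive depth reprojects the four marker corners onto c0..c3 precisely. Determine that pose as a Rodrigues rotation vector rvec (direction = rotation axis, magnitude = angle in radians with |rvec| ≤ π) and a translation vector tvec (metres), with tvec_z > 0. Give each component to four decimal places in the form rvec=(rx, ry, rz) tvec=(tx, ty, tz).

Intrinsics K: fx=849.9, fy=700.0, cx=301.5, cy=238.8
Marker side s = 0.126 m; corners in marker frame (Z=0):
  M0 = (-0.0630, +0.0630, 0)
  M1 = (+0.0630, +0.0630, 0)
  M2 = (+0.0630, -0.0630, 0)
  M3 = (-0.0630, -0.0630, 0)
Detected image corners:
  c0 = (499.692040, 193.614113) px
  c1 = (577.361723, 176.620327) px
  c2 = (533.860360, 114.990077) px
  c3 = (457.600592, 128.966026) px
Planar DLT: solve 8×8 A·h = b for H (H[2,2]=1):
  H  [+767.11976 +177.60986 +517.43920]
  H  [-76.22063 +452.72997 +152.77648]
  H  [+0.30244 -0.31356 +1.00000]
B = K⁻¹H; ‖b₁‖=0.876902, ‖b₂‖=0.876902; λ = 2/(‖b₁‖+‖b₂‖) = 1.140378, sign → tz>0 ⇒ λ=+1.140378
r₁ = λ·B[:,0] = (+0.90695,-0.24183,+0.34489); r₂ = λ·B[:,1] = (+0.36516,+0.85953,-0.35758)
r₃ = r₁×r₂ = (-0.20997,+0.45025,+0.86786); SVD([r₁ r₂ r₃]) → R = UVᵀ:
  R  [+0.90695 +0.36516 -0.20997]
  R  [-0.24183 +0.85953 +0.45025]
  R  [+0.34489 -0.35758 +0.86786]
t = (+0.28974, -0.14014, +1.14038) m
tr R = 2.634351; θ = arccos((tr R − 1)/2) = 0.614303 rad = 35.197°
axis k = ((R−Rᵀ)₃₂, (R−Rᵀ)₁₃, (R−Rᵀ)₂₁) / (2 sinθ) = (-0.700763, -0.481330, -0.526547)
rvec = θ·k = (-0.430481, -0.295683, -0.323460)

rvec=(-0.4305, -0.2957, -0.3235) tvec=(0.2897, -0.1401, 1.1404)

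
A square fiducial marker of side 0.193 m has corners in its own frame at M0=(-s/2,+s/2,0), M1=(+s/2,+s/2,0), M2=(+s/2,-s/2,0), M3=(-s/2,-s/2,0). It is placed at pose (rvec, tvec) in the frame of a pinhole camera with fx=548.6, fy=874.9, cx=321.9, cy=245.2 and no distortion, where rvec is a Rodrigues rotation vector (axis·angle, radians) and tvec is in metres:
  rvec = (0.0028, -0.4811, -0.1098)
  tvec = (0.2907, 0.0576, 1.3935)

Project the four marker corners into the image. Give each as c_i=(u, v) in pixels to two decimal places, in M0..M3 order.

c0=(409.49, 351.20) c1=(468.79, 332.21) c2=(461.63, 215.60) c3=(401.61, 226.94)

Intrinsics K: fx=548.6, fy=874.9, cx=321.9, cy=245.2
Marker side s = 0.193 m; corners in marker frame (Z=0):
  M0 = (-0.0965, +0.0965, 0)
  M1 = (+0.0965, +0.0965, 0)
  M2 = (+0.0965, -0.0965, 0)
  M3 = (-0.0965, -0.0965, 0)
rvec = (0.0028, -0.4811, -0.1098), |rvec| = θ = 0.49348 rad = 28.274°
Rodrigues: sinθ=0.47369, 1−cosθ=0.11931; R = I + sinθ·[k]× + (1−cosθ)·[k]×²:
    [+0.88069 +0.10474 -0.46196]
    [-0.10606 +0.99409 +0.02319]
    [+0.46166 +0.02857 +0.88660]
t = (0.2907, 0.0576, 1.3935) m
M0: Pc = R·M0+t = (+0.21582, +0.16376, +1.35171); u = 548.6·(+0.21582)/1.35171 + 321.9 = 409.4922, v = 874.9·(+0.16376)/1.35171 + 245.2 = 351.1973
M1: Pc = R·M1+t = (+0.38579, +0.14330, +1.44081); u = 548.6·(+0.38579)/1.44081 + 321.9 = 468.7945, v = 874.9·(+0.14330)/1.44081 + 245.2 = 332.2130
M2: Pc = R·M2+t = (+0.36558, -0.04856, +1.43529); u = 548.6·(+0.36558)/1.43529 + 321.9 = 461.6325, v = 874.9·(-0.04856)/1.43529 + 245.2 = 215.5971
M3: Pc = R·M3+t = (+0.19561, -0.02810, +1.34619); u = 548.6·(+0.19561)/1.34619 + 321.9 = 401.6132, v = 874.9·(-0.02810)/1.34619 + 245.2 = 226.9408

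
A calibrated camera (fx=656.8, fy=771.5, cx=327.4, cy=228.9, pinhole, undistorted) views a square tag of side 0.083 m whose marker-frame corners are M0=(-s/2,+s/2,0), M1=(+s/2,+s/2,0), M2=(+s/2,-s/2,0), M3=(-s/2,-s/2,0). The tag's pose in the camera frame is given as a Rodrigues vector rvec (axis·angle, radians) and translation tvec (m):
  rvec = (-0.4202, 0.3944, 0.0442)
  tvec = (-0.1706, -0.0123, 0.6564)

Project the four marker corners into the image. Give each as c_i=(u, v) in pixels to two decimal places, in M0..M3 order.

Intrinsics K: fx=656.8, fy=771.5, cx=327.4, cy=228.9
Marker side s = 0.083 m; corners in marker frame (Z=0):
  M0 = (-0.0415, +0.0415, 0)
  M1 = (+0.0415, +0.0415, 0)
  M2 = (+0.0415, -0.0415, 0)
  M3 = (-0.0415, -0.0415, 0)
rvec = (-0.4202, 0.3944, 0.0442), |rvec| = θ = 0.57799 rad = 33.116°
Rodrigues: sinθ=0.54634, 1−cosθ=0.16244; R = I + sinθ·[k]× + (1−cosθ)·[k]×²:
    [+0.92342 -0.12236 +0.36377]
    [-0.03880 +0.91320 +0.40567]
    [-0.38183 -0.38872 +0.83851]
t = (-0.1706, -0.0123, 0.6564) m
M0: Pc = R·M0+t = (-0.21400, +0.02721, +0.65611); u = 656.8·(-0.21400)/0.65611 + 327.4 = 113.1766, v = 771.5·(+0.02721)/0.65611 + 228.9 = 260.8928
M1: Pc = R·M1+t = (-0.13736, +0.02399, +0.62442); u = 656.8·(-0.13736)/0.62442 + 327.4 = 182.9215, v = 771.5·(+0.02399)/0.62442 + 228.9 = 258.5374
M2: Pc = R·M2+t = (-0.12720, -0.05181, +0.65669); u = 656.8·(-0.12720)/0.65669 + 327.4 = 200.1776, v = 771.5·(-0.05181)/0.65669 + 228.9 = 168.0340
M3: Pc = R·M3+t = (-0.20384, -0.04859, +0.68838); u = 656.8·(-0.20384)/0.68838 + 327.4 = 132.9072, v = 771.5·(-0.04859)/0.68838 + 228.9 = 174.4457

c0=(113.18, 260.89) c1=(182.92, 258.54) c2=(200.18, 168.03) c3=(132.91, 174.45)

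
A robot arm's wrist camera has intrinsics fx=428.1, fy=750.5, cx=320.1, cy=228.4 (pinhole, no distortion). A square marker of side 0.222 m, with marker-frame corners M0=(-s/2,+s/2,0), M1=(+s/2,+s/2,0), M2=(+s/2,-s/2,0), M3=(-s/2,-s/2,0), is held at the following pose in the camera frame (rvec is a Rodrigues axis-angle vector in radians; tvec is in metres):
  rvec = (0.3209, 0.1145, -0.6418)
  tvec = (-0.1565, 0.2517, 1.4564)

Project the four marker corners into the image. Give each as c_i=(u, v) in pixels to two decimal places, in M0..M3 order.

c0=(269.60, 426.80) c1=(319.81, 368.07) c2=(278.92, 284.40) c3=(228.00, 348.05)

Intrinsics K: fx=428.1, fy=750.5, cx=320.1, cy=228.4
Marker side s = 0.222 m; corners in marker frame (Z=0):
  M0 = (-0.1110, +0.1110, 0)
  M1 = (+0.1110, +0.1110, 0)
  M2 = (+0.1110, -0.1110, 0)
  M3 = (-0.1110, -0.1110, 0)
rvec = (0.3209, 0.1145, -0.6418), |rvec| = θ = 0.72663 rad = 41.633°
Rodrigues: sinθ=0.66436, 1−cosθ=0.25258; R = I + sinθ·[k]× + (1−cosθ)·[k]×²:
    [+0.79668 +0.60437 +0.00616]
    [-0.56922 +0.75369 -0.32855]
    [-0.20321 +0.25824 +0.94447]
t = (-0.1565, 0.2517, 1.4564) m
M0: Pc = R·M0+t = (-0.17785, +0.39854, +1.50762); u = 428.1·(-0.17785)/1.50762 + 320.1 = 269.5993, v = 750.5·(+0.39854)/1.50762 + 228.4 = 426.7960
M1: Pc = R·M1+t = (-0.00098, +0.27218, +1.46251); u = 428.1·(-0.00098)/1.46251 + 320.1 = 319.8121, v = 750.5·(+0.27218)/1.46251 + 228.4 = 368.0698
M2: Pc = R·M2+t = (-0.13515, +0.10486, +1.40518); u = 428.1·(-0.13515)/1.40518 + 320.1 = 278.9242, v = 750.5·(+0.10486)/1.40518 + 228.4 = 284.4040
M3: Pc = R·M3+t = (-0.31202, +0.23122, +1.45029); u = 428.1·(-0.31202)/1.45029 + 320.1 = 227.9983, v = 750.5·(+0.23122)/1.45029 + 228.4 = 348.0542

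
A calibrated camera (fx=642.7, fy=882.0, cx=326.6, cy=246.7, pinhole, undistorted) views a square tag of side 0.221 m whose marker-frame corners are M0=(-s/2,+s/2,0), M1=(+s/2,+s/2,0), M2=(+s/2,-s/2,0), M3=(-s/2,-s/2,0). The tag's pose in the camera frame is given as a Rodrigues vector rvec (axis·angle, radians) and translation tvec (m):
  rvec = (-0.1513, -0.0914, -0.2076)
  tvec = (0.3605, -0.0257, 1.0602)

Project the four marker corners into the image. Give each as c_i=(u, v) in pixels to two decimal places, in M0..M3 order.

Intrinsics K: fx=642.7, fy=882.0, cx=326.6, cy=246.7
Marker side s = 0.221 m; corners in marker frame (Z=0):
  M0 = (-0.1105, +0.1105, 0)
  M1 = (+0.1105, +0.1105, 0)
  M2 = (+0.1105, -0.1105, 0)
  M3 = (-0.1105, -0.1105, 0)
rvec = (-0.1513, -0.0914, -0.2076), |rvec| = θ = 0.27266 rad = 15.622°
Rodrigues: sinθ=0.26929, 1−cosθ=0.03694; R = I + sinθ·[k]× + (1−cosθ)·[k]×²:
    [+0.97443 +0.21191 -0.07466]
    [-0.19817 +0.96721 +0.15886]
    [+0.10588 -0.14000 +0.98447]
t = (0.3605, -0.0257, 1.0602) m
M0: Pc = R·M0+t = (+0.27624, +0.10307, +1.03303); u = 642.7·(+0.27624)/1.03303 + 326.6 = 498.4635, v = 882.0·(+0.10307)/1.03303 + 246.7 = 334.7044
M1: Pc = R·M1+t = (+0.49159, +0.05928, +1.05643); u = 642.7·(+0.49159)/1.05643 + 326.6 = 625.6691, v = 882.0·(+0.05928)/1.05643 + 246.7 = 296.1916
M2: Pc = R·M2+t = (+0.44476, -0.15447, +1.08737); u = 642.7·(+0.44476)/1.08737 + 326.6 = 589.4788, v = 882.0·(-0.15447)/1.08737 + 246.7 = 121.4014
M3: Pc = R·M3+t = (+0.22941, -0.11068, +1.06397); u = 642.7·(+0.22941)/1.06397 + 326.6 = 465.1765, v = 882.0·(-0.11068)/1.06397 + 246.7 = 154.9501

c0=(498.46, 334.70) c1=(625.67, 296.19) c2=(589.48, 121.40) c3=(465.18, 154.95)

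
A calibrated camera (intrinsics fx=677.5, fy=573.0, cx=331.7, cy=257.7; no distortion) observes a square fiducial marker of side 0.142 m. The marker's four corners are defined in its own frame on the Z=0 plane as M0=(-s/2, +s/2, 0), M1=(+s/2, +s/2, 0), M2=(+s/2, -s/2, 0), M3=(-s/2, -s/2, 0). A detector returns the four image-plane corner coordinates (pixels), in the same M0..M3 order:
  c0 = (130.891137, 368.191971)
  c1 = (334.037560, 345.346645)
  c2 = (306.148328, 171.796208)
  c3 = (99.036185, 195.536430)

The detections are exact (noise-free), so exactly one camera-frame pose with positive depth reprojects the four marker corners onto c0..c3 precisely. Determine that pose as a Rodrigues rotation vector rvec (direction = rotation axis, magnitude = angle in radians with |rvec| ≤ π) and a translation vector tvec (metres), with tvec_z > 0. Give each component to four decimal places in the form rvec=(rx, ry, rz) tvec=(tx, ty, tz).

rvec=(0.0649, 0.0039, -0.1337) tvec=(-0.0782, 0.0108, 0.4642)

Intrinsics K: fx=677.5, fy=573.0, cx=331.7, cy=257.7
Marker side s = 0.142 m; corners in marker frame (Z=0):
  M0 = (-0.0710, +0.0710, 0)
  M1 = (+0.0710, +0.0710, 0)
  M2 = (+0.0710, -0.0710, 0)
  M3 = (-0.0710, -0.0710, 0)
Detected image corners:
  c0 = (130.891137, 368.191971) px
  c1 = (334.037560, 345.346645) px
  c2 = (306.148328, 171.796208) px
  c3 = (99.036185, 195.536430) px
Planar DLT: solve 8×8 A·h = b for H (H[2,2]=1):
  H  [+1440.57612 +240.56205 +217.54624]
  H  [-168.79600 +1256.51838 +271.08500]
  H  [-0.01774 +0.13873 +1.00000]
B = K⁻¹H; ‖b₁‖=2.154221, ‖b₂‖=2.154221; λ = 2/(‖b₁‖+‖b₂‖) = 0.464205, sign → tz>0 ⇒ λ=+0.464205
r₁ = λ·B[:,0] = (+0.99108,-0.13304,-0.00823); r₂ = λ·B[:,1] = (+0.13330,+0.98898,+0.06440)
r₃ = r₁×r₂ = (-0.00042,-0.06492,+0.99789); SVD([r₁ r₂ r₃]) → R = UVᵀ:
  R  [+0.99108 +0.13330 -0.00042]
  R  [-0.13304 +0.98898 -0.06492]
  R  [-0.00823 +0.06440 +0.99789]
t = (-0.07822, +0.01084, +0.46420) m
tr R = 2.977948; θ = arccos((tr R − 1)/2) = 0.148636 rad = 8.516°
axis k = ((R−Rᵀ)₃₂, (R−Rᵀ)₁₃, (R−Rᵀ)₂₁) / (2 sinθ) = (+0.436630, +0.026371, -0.899255)
rvec = θ·k = (+0.064899, +0.003920, -0.133662)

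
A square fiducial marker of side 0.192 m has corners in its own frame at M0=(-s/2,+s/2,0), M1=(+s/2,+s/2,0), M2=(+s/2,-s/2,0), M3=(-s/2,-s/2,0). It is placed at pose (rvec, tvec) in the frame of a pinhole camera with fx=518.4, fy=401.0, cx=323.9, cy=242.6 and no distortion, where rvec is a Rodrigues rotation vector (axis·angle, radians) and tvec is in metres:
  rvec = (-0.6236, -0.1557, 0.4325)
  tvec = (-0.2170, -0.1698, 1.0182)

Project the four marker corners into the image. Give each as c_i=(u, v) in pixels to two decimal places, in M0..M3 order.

c0=(142.22, 183.27) c1=(235.71, 218.36) c2=(276.91, 169.00) c3=(193.45, 137.54)

Intrinsics K: fx=518.4, fy=401.0, cx=323.9, cy=242.6
Marker side s = 0.192 m; corners in marker frame (Z=0):
  M0 = (-0.0960, +0.0960, 0)
  M1 = (+0.0960, +0.0960, 0)
  M2 = (+0.0960, -0.0960, 0)
  M3 = (-0.0960, -0.0960, 0)
rvec = (-0.6236, -0.1557, 0.4325), |rvec| = θ = 0.77471 rad = 44.388°
Rodrigues: sinθ=0.69951, 1−cosθ=0.28538; R = I + sinθ·[k]× + (1−cosθ)·[k]×²:
    [+0.89953 -0.34435 -0.26883]
    [+0.43668 +0.72615 +0.53105]
    [+0.01234 -0.59509 +0.80357]
t = (-0.2170, -0.1698, 1.0182) m
M0: Pc = R·M0+t = (-0.33641, -0.14201, +0.95989); u = 518.4·(-0.33641)/0.95989 + 323.9 = 142.2158, v = 401.0·(-0.14201)/0.95989 + 242.6 = 183.2737
M1: Pc = R·M1+t = (-0.16370, -0.05817, +0.96226); u = 518.4·(-0.16370)/0.96226 + 323.9 = 235.7079, v = 401.0·(-0.05817)/0.96226 + 242.6 = 218.3598
M2: Pc = R·M2+t = (-0.09759, -0.19759, +1.07651); u = 518.4·(-0.09759)/1.07651 + 323.9 = 276.9063, v = 401.0·(-0.19759)/1.07651 + 242.6 = 168.9984
M3: Pc = R·M3+t = (-0.27030, -0.28143, +1.07414); u = 518.4·(-0.27030)/1.07414 + 323.9 = 193.4499, v = 401.0·(-0.28143)/1.07414 + 242.6 = 137.5355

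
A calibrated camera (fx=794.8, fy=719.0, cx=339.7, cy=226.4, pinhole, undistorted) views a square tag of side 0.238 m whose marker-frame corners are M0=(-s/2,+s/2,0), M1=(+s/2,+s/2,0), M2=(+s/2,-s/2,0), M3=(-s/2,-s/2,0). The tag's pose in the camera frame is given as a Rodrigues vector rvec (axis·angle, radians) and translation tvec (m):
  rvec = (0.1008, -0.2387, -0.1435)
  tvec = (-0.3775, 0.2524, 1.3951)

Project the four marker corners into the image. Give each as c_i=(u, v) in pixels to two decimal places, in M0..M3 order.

c0=(65.62, 428.20) c1=(202.62, 402.30) c2=(182.54, 286.11) c3=(41.93, 307.89)

Intrinsics K: fx=794.8, fy=719.0, cx=339.7, cy=226.4
Marker side s = 0.238 m; corners in marker frame (Z=0):
  M0 = (-0.1190, +0.1190, 0)
  M1 = (+0.1190, +0.1190, 0)
  M2 = (+0.1190, -0.1190, 0)
  M3 = (-0.1190, -0.1190, 0)
rvec = (0.1008, -0.2387, -0.1435), |rvec| = θ = 0.29619 rad = 16.971°
Rodrigues: sinθ=0.29188, 1−cosθ=0.04355; R = I + sinθ·[k]× + (1−cosθ)·[k]×²:
    [+0.96150 +0.12947 -0.24240]
    [-0.15335 +0.98474 -0.08233]
    [+0.22805 +0.11633 +0.96668]
t = (-0.3775, 0.2524, 1.3951) m
M0: Pc = R·M0+t = (-0.47651, +0.38783, +1.38181); u = 794.8·(-0.47651)/1.38181 + 339.7 = 65.6158, v = 719.0·(+0.38783)/1.38181 + 226.4 = 428.2023
M1: Pc = R·M1+t = (-0.24768, +0.35133, +1.43608); u = 794.8·(-0.24768)/1.43608 + 339.7 = 202.6241, v = 719.0·(+0.35133)/1.43608 + 226.4 = 402.3019
M2: Pc = R·M2+t = (-0.27849, +0.11697, +1.40839); u = 794.8·(-0.27849)/1.40839 + 339.7 = 182.5404, v = 719.0·(+0.11697)/1.40839 + 226.4 = 286.1131
M3: Pc = R·M3+t = (-0.50732, +0.15347, +1.35412); u = 794.8·(-0.50732)/1.35412 + 339.7 = 41.9256, v = 719.0·(+0.15347)/1.35412 + 226.4 = 307.8860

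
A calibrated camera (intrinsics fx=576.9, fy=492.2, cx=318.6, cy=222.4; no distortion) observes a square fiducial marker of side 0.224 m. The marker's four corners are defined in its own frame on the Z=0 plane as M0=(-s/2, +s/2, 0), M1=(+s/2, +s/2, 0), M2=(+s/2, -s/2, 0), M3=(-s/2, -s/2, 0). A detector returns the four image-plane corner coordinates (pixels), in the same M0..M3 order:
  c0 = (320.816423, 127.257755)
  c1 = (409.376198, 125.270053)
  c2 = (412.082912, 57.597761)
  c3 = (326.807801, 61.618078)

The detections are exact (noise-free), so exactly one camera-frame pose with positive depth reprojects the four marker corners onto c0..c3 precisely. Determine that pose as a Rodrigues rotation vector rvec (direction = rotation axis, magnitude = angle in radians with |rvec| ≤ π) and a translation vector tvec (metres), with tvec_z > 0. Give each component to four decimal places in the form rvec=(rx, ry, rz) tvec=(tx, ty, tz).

Intrinsics K: fx=576.9, fy=492.2, cx=318.6, cy=222.4
Marker side s = 0.224 m; corners in marker frame (Z=0):
  M0 = (-0.1120, +0.1120, 0)
  M1 = (+0.1120, +0.1120, 0)
  M2 = (+0.1120, -0.1120, 0)
  M3 = (-0.1120, -0.1120, 0)
Detected image corners:
  c0 = (320.816423, 127.257755) px
  c1 = (409.376198, 125.270053) px
  c2 = (412.082912, 57.597761) px
  c3 = (326.807801, 61.618078) px
Planar DLT: solve 8×8 A·h = b for H (H[2,2]=1):
  H  [+334.96988 -84.14269 +366.61247]
  H  [-26.88873 +281.14919 +92.30350]
  H  [-0.14406 -0.17592 +1.00000]
B = K⁻¹H; ‖b₁‖=0.675814, ‖b₂‖=0.675814; λ = 2/(‖b₁‖+‖b₂‖) = 1.479697, sign → tz>0 ⇒ λ=+1.479697
r₁ = λ·B[:,0] = (+0.97689,+0.01548,-0.21317); r₂ = λ·B[:,1] = (-0.07206,+0.96283,-0.26030)
r₃ = r₁×r₂ = (+0.20122,+0.26965,+0.94170); SVD([r₁ r₂ r₃]) → R = UVᵀ:
  R  [+0.97689 -0.07206 +0.20122]
  R  [+0.01548 +0.96283 +0.26965]
  R  [-0.21317 -0.26030 +0.94170]
t = (+0.12315, -0.39111, +1.47970) m
tr R = 2.881428; θ = arccos((tr R − 1)/2) = 0.346067 rad = 19.828°
axis k = ((R−Rᵀ)₃₂, (R−Rᵀ)₁₃, (R−Rᵀ)₂₁) / (2 sinθ) = (-0.781178, +0.610824, +0.129050)
rvec = θ·k = (-0.270340, +0.211386, +0.044660)

rvec=(-0.2703, 0.2114, 0.0447) tvec=(0.1231, -0.3911, 1.4797)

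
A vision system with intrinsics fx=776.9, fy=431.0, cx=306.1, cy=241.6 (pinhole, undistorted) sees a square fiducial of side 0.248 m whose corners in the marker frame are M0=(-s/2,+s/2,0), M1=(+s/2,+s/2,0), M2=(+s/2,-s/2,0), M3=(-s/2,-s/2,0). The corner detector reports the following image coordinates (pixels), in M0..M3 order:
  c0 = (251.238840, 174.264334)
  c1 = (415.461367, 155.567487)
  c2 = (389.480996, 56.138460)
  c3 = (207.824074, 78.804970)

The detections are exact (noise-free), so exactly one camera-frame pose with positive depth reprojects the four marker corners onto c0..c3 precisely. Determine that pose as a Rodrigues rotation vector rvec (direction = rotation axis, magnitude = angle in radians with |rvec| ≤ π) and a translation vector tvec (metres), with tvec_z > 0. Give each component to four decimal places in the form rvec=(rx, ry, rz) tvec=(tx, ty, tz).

Intrinsics K: fx=776.9, fy=431.0, cx=306.1, cy=241.6
Marker side s = 0.248 m; corners in marker frame (Z=0):
  M0 = (-0.1240, +0.1240, 0)
  M1 = (+0.1240, +0.1240, 0)
  M2 = (+0.1240, -0.1240, 0)
  M3 = (-0.1240, -0.1240, 0)
Detected image corners:
  c0 = (251.238840, 174.264334) px
  c1 = (415.461367, 155.567487) px
  c2 = (389.480996, 56.138460) px
  c3 = (207.824074, 78.804970) px
Planar DLT: solve 8×8 A·h = b for H (H[2,2]=1):
  H  [+671.86227 +273.43271 +316.10602]
  H  [-91.66731 +441.82254 +118.83629]
  H  [-0.07480 +0.42151 +1.00000]
B = K⁻¹H; ‖b₁‖=0.913496, ‖b₂‖=0.913496; λ = 2/(‖b₁‖+‖b₂‖) = 1.094696, sign → tz>0 ⇒ λ=+1.094696
r₁ = λ·B[:,0] = (+0.97896,-0.18692,-0.08189); r₂ = λ·B[:,1] = (+0.20348,+0.86353,+0.46142)
r₃ = r₁×r₂ = (-0.01554,-0.46838,+0.88339); SVD([r₁ r₂ r₃]) → R = UVᵀ:
  R  [+0.97896 +0.20348 -0.01554]
  R  [-0.18692 +0.86353 -0.46838]
  R  [-0.08189 +0.46142 +0.88339]
t = (+0.01410, -0.31181, +1.09470) m
tr R = 2.725879; θ = arccos((tr R − 1)/2) = 0.529738 rad = 30.352°
axis k = ((R−Rᵀ)₃₂, (R−Rᵀ)₁₃, (R−Rᵀ)₂₁) / (2 sinθ) = (+0.920033, +0.065652, -0.386303)
rvec = θ·k = (+0.487376, +0.034779, -0.204639)

rvec=(0.4874, 0.0348, -0.2046) tvec=(0.0141, -0.3118, 1.0947)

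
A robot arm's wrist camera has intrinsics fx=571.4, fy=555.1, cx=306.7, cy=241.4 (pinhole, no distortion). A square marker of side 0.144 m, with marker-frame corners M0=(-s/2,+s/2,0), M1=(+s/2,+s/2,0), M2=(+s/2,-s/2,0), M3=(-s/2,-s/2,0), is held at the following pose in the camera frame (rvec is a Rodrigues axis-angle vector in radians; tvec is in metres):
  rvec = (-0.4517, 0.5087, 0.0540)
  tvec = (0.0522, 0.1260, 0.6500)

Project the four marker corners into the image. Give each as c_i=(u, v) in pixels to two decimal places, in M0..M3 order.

c0=(287.27, 406.68) c1=(407.67, 417.98) c2=(419.03, 290.33) c3=(307.35, 292.36)

Intrinsics K: fx=571.4, fy=555.1, cx=306.7, cy=241.4
Marker side s = 0.144 m; corners in marker frame (Z=0):
  M0 = (-0.0720, +0.0720, 0)
  M1 = (+0.0720, +0.0720, 0)
  M2 = (+0.0720, -0.0720, 0)
  M3 = (-0.0720, -0.0720, 0)
rvec = (-0.4517, 0.5087, 0.0540), |rvec| = θ = 0.68244 rad = 39.101°
Rodrigues: sinθ=0.63069, 1−cosθ=0.22396; R = I + sinθ·[k]× + (1−cosθ)·[k]×²:
    [+0.87415 -0.16040 +0.45839]
    [-0.06059 +0.90048 +0.43066]
    [-0.48185 -0.40424 +0.77744]
t = (0.0522, 0.1260, 0.6500) m
M0: Pc = R·M0+t = (-0.02229, +0.19520, +0.65559); u = 571.4·(-0.02229)/0.65559 + 306.7 = 287.2739, v = 555.1·(+0.19520)/0.65559 + 241.4 = 406.6775
M1: Pc = R·M1+t = (+0.10359, +0.18647, +0.58620); u = 571.4·(+0.10359)/0.58620 + 306.7 = 407.6743, v = 555.1·(+0.18647)/0.58620 + 241.4 = 417.9783
M2: Pc = R·M2+t = (+0.12669, +0.05680, +0.64441); u = 571.4·(+0.12669)/0.64441 + 306.7 = 419.0345, v = 555.1·(+0.05680)/0.64441 + 241.4 = 290.3302
M3: Pc = R·M3+t = (+0.00081, +0.06553, +0.71380); u = 571.4·(+0.00081)/0.71380 + 306.7 = 307.3484, v = 555.1·(+0.06553)/0.71380 + 241.4 = 292.3594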